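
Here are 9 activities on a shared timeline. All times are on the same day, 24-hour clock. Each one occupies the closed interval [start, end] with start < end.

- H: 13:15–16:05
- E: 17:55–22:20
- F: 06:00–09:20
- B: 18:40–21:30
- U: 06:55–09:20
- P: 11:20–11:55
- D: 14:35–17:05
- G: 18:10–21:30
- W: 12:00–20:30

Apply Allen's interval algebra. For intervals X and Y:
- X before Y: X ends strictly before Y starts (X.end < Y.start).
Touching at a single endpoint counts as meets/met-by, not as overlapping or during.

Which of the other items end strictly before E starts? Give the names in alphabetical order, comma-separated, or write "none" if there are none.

D, F, H, P, U

Target E = [17:55, 22:20].
B [18:40, 21:30] → during → no.
D [14:35, 17:05] → before → yes.
F [06:00, 09:20] → before → yes.
G [18:10, 21:30] → during → no.
H [13:15, 16:05] → before → yes.
P [11:20, 11:55] → before → yes.
U [06:55, 09:20] → before → yes.
W [12:00, 20:30] → overlaps → no.
Result: D, F, H, P, U.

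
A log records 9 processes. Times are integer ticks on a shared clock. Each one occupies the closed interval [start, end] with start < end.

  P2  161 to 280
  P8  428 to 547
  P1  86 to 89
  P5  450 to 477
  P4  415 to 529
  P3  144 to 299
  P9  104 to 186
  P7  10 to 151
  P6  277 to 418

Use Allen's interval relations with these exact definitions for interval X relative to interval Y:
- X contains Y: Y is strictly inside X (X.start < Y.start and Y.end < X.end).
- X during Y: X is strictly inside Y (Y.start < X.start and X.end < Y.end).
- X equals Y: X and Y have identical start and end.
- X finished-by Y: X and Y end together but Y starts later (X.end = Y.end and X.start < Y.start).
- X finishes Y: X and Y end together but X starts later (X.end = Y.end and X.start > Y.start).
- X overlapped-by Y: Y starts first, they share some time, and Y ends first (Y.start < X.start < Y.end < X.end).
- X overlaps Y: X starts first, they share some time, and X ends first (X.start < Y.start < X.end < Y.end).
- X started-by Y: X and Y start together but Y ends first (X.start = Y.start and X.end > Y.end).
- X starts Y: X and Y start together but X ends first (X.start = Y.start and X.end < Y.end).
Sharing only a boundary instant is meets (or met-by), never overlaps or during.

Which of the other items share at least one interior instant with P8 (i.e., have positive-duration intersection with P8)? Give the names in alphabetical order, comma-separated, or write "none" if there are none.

P4, P5

Target P8 = [428, 547].
P1 [86, 89] → before → no.
P2 [161, 280] → before → no.
P3 [144, 299] → before → no.
P4 [415, 529] → overlaps → yes.
P5 [450, 477] → during → yes.
P6 [277, 418] → before → no.
P7 [10, 151] → before → no.
P9 [104, 186] → before → no.
Result: P4, P5.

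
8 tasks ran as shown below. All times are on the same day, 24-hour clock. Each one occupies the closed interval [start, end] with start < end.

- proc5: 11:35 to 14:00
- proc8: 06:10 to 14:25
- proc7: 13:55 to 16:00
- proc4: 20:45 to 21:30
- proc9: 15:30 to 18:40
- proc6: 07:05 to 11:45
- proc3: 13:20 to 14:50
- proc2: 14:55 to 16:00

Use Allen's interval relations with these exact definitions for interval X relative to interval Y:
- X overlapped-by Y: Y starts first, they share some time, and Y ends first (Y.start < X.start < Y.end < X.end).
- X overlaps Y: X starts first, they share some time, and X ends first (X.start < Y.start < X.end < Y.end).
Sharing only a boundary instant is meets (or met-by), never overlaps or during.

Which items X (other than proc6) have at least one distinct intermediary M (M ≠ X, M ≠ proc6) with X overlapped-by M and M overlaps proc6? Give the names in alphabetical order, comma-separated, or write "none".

none

Target proc6 = [07:05, 11:45].
Intermediaries M with M overlaps proc6: none.
Union: none.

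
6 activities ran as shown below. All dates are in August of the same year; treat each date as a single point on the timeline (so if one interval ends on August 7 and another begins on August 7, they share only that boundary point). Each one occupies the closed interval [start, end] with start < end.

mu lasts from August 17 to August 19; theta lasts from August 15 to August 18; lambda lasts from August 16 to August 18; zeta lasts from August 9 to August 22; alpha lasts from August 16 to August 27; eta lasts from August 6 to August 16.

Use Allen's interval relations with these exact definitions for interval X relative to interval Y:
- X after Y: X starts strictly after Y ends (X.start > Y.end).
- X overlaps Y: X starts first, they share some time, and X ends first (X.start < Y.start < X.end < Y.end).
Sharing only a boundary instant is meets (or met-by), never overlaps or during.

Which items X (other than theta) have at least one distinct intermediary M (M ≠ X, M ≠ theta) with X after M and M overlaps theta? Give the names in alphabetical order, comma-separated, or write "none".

mu

Target theta = [August 15, August 18].
Intermediaries M with M overlaps theta: eta.
Via eta — items with X after eta: mu.
Union: mu.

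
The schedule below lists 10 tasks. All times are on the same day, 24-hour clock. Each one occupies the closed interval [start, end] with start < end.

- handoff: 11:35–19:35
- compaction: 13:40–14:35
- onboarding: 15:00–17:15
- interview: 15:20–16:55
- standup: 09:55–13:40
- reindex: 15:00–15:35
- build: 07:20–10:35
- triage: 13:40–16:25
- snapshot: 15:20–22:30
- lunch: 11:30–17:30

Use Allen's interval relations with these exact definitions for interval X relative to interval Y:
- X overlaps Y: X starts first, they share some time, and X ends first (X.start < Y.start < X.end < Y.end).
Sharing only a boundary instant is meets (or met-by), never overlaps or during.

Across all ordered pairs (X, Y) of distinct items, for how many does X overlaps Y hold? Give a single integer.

12

Checking all 90 ordered pairs for relation 'overlaps'; matching pairs in alphabetical order:
(build, standup): build overlaps standup ✓
(handoff, snapshot): handoff overlaps snapshot ✓
(lunch, handoff): lunch overlaps handoff ✓
(lunch, snapshot): lunch overlaps snapshot ✓
(onboarding, snapshot): onboarding overlaps snapshot ✓
(reindex, interview): reindex overlaps interview ✓
(reindex, snapshot): reindex overlaps snapshot ✓
(standup, handoff): standup overlaps handoff ✓
(standup, lunch): standup overlaps lunch ✓
(triage, interview): triage overlaps interview ✓
(triage, onboarding): triage overlaps onboarding ✓
(triage, snapshot): triage overlaps snapshot ✓
Count: 12.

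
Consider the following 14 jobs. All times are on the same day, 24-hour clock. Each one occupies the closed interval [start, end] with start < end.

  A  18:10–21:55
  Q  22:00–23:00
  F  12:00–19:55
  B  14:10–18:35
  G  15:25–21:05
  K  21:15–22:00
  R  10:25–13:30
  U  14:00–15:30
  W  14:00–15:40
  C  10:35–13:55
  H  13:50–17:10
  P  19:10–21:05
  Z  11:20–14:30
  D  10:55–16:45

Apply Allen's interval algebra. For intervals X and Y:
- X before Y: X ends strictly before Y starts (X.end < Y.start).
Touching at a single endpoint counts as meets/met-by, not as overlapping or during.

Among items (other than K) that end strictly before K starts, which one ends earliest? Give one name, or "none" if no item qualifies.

Target K = [21:15, 22:00].
A [18:10, 21:55] → overlaps → excluded.
B [14:10, 18:35] → before → candidate.
C [10:35, 13:55] → before → candidate.
D [10:55, 16:45] → before → candidate.
F [12:00, 19:55] → before → candidate.
G [15:25, 21:05] → before → candidate.
H [13:50, 17:10] → before → candidate.
P [19:10, 21:05] → before → candidate.
Q [22:00, 23:00] → met-by → excluded.
R [10:25, 13:30] → before → candidate.
U [14:00, 15:30] → before → candidate.
W [14:00, 15:40] → before → candidate.
Z [11:20, 14:30] → before → candidate.
Among candidates, earliest end is 13:30 → R.

R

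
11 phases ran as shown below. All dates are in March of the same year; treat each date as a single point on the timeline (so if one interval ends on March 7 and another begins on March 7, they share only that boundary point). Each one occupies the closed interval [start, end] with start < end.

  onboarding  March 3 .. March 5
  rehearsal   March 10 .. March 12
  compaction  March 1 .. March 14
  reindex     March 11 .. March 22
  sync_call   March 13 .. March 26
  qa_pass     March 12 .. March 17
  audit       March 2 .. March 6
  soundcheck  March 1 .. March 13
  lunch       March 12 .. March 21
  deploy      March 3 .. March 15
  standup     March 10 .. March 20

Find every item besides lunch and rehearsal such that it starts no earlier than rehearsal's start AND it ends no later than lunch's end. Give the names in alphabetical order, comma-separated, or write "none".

qa_pass, standup

Conditions: its start is no earlier than rehearsal's start (X.start >= March 10) AND its end is no later than lunch's end (X.end <= March 21).
audit: start March 2 >= March 10? ✗; end March 6 <= March 21? ✓ → no.
compaction: start March 1 >= March 10? ✗; end March 14 <= March 21? ✓ → no.
deploy: start March 3 >= March 10? ✗; end March 15 <= March 21? ✓ → no.
onboarding: start March 3 >= March 10? ✗; end March 5 <= March 21? ✓ → no.
qa_pass: start March 12 >= March 10? ✓; end March 17 <= March 21? ✓ → yes.
reindex: start March 11 >= March 10? ✓; end March 22 <= March 21? ✗ → no.
soundcheck: start March 1 >= March 10? ✗; end March 13 <= March 21? ✓ → no.
standup: start March 10 >= March 10? ✓; end March 20 <= March 21? ✓ → yes.
sync_call: start March 13 >= March 10? ✓; end March 26 <= March 21? ✗ → no.
Result: qa_pass, standup.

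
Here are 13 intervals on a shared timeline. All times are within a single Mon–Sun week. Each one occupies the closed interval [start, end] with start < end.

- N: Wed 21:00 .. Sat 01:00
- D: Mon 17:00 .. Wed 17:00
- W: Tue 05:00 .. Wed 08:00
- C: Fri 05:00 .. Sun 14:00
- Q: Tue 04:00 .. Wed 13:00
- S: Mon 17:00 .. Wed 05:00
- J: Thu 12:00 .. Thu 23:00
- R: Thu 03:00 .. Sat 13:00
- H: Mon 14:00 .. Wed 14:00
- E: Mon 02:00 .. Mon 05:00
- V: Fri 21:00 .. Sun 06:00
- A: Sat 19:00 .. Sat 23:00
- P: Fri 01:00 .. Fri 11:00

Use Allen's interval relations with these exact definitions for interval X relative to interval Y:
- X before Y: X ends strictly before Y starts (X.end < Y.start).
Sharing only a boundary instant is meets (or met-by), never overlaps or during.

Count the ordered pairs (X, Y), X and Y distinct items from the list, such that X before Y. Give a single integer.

Checking all 156 ordered pairs for relation 'before'; matching pairs in alphabetical order:
(D, A): D before A ✓
(D, C): D before C ✓
(D, J): D before J ✓
(D, N): D before N ✓
(D, P): D before P ✓
(D, R): D before R ✓
(D, V): D before V ✓
(E, A): E before A ✓
(E, C): E before C ✓
(E, D): E before D ✓
(E, H): E before H ✓
(E, J): E before J ✓
(E, N): E before N ✓
(E, P): E before P ✓
(E, Q): E before Q ✓
(E, R): E before R ✓
(E, S): E before S ✓
(E, V): E before V ✓
(E, W): E before W ✓
(H, A): H before A ✓
(H, C): H before C ✓
(H, J): H before J ✓
(H, N): H before N ✓
(H, P): H before P ✓
... plus 31 further pairs not listed.
Count: 55.

55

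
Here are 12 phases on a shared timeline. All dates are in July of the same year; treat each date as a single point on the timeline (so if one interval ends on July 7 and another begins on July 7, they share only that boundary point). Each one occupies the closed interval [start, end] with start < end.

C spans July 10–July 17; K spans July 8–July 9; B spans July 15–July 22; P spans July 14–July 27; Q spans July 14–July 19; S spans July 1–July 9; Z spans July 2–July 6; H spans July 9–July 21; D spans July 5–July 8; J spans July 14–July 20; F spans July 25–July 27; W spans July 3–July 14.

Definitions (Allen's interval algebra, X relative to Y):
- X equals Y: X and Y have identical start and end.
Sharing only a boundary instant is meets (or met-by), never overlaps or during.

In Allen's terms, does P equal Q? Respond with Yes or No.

P = [July 14, July 27], Q = [July 14, July 19].
Actual relation of P to Q: started-by.
Asked whether 'equals' holds → No.

No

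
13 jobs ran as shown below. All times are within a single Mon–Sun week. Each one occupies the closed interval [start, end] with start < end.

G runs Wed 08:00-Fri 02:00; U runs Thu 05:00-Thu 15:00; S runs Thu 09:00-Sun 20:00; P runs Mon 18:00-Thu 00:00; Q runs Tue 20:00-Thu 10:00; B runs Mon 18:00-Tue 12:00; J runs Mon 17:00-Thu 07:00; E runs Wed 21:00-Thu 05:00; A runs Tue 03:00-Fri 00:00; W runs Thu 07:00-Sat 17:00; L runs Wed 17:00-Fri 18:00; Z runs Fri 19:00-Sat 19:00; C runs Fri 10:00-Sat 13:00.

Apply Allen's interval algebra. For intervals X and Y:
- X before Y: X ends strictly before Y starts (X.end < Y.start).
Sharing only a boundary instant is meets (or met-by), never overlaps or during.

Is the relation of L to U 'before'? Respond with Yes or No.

No

L = [Wed 17:00, Fri 18:00], U = [Thu 05:00, Thu 15:00].
Actual relation of L to U: contains.
Asked whether 'before' holds → No.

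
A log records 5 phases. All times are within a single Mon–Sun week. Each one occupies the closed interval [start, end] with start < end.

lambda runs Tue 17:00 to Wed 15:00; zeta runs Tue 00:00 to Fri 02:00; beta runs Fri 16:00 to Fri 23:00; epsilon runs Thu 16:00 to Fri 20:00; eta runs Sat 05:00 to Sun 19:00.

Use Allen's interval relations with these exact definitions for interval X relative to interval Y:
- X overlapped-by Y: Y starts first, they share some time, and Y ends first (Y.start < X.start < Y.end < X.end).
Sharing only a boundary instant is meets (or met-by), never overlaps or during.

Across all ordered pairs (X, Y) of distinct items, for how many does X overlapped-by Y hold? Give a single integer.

2

Checking all 20 ordered pairs for relation 'overlapped-by'; matching pairs in alphabetical order:
(beta, epsilon): beta overlapped-by epsilon ✓
(epsilon, zeta): epsilon overlapped-by zeta ✓
Count: 2.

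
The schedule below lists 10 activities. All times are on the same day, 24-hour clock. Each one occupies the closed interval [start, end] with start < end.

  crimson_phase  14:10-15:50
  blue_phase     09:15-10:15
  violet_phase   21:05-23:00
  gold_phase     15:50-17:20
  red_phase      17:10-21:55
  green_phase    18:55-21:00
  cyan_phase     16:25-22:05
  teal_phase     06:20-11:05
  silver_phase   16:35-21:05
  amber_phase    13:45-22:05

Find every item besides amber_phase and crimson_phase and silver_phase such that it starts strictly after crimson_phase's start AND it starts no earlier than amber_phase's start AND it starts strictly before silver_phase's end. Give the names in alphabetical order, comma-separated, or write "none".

Conditions: its start is strictly after crimson_phase's start (X.start > 14:10) AND its start is no earlier than amber_phase's start (X.start >= 13:45) AND its start is strictly before silver_phase's end (X.start < 21:05).
blue_phase: start 09:15 > 14:10? ✗; start 09:15 >= 13:45? ✗; start 09:15 < 21:05? ✓ → no.
cyan_phase: start 16:25 > 14:10? ✓; start 16:25 >= 13:45? ✓; start 16:25 < 21:05? ✓ → yes.
gold_phase: start 15:50 > 14:10? ✓; start 15:50 >= 13:45? ✓; start 15:50 < 21:05? ✓ → yes.
green_phase: start 18:55 > 14:10? ✓; start 18:55 >= 13:45? ✓; start 18:55 < 21:05? ✓ → yes.
red_phase: start 17:10 > 14:10? ✓; start 17:10 >= 13:45? ✓; start 17:10 < 21:05? ✓ → yes.
teal_phase: start 06:20 > 14:10? ✗; start 06:20 >= 13:45? ✗; start 06:20 < 21:05? ✓ → no.
violet_phase: start 21:05 > 14:10? ✓; start 21:05 >= 13:45? ✓; start 21:05 < 21:05? ✗ → no.
Result: cyan_phase, gold_phase, green_phase, red_phase.

cyan_phase, gold_phase, green_phase, red_phase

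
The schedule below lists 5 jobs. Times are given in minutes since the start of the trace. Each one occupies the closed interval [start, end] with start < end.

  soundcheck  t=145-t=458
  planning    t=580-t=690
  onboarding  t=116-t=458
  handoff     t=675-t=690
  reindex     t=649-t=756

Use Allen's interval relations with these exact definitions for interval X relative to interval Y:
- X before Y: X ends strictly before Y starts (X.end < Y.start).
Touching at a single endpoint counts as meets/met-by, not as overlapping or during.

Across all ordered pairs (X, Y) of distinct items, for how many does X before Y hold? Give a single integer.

6

Checking all 20 ordered pairs for relation 'before'; matching pairs in alphabetical order:
(onboarding, handoff): onboarding before handoff ✓
(onboarding, planning): onboarding before planning ✓
(onboarding, reindex): onboarding before reindex ✓
(soundcheck, handoff): soundcheck before handoff ✓
(soundcheck, planning): soundcheck before planning ✓
(soundcheck, reindex): soundcheck before reindex ✓
Count: 6.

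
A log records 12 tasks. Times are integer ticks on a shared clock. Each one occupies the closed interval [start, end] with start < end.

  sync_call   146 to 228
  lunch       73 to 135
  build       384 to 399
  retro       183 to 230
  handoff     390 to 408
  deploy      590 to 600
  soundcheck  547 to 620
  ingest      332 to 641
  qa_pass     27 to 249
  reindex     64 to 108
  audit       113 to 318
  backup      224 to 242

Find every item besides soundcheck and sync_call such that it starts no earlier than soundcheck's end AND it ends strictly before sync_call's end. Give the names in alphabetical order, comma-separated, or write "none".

none

Conditions: its start is no earlier than soundcheck's end (X.start >= 620) AND its end is strictly before sync_call's end (X.end < 228).
audit: start 113 >= 620? ✗; end 318 < 228? ✗ → no.
backup: start 224 >= 620? ✗; end 242 < 228? ✗ → no.
build: start 384 >= 620? ✗; end 399 < 228? ✗ → no.
deploy: start 590 >= 620? ✗; end 600 < 228? ✗ → no.
handoff: start 390 >= 620? ✗; end 408 < 228? ✗ → no.
ingest: start 332 >= 620? ✗; end 641 < 228? ✗ → no.
lunch: start 73 >= 620? ✗; end 135 < 228? ✓ → no.
qa_pass: start 27 >= 620? ✗; end 249 < 228? ✗ → no.
reindex: start 64 >= 620? ✗; end 108 < 228? ✓ → no.
retro: start 183 >= 620? ✗; end 230 < 228? ✗ → no.
Result: none.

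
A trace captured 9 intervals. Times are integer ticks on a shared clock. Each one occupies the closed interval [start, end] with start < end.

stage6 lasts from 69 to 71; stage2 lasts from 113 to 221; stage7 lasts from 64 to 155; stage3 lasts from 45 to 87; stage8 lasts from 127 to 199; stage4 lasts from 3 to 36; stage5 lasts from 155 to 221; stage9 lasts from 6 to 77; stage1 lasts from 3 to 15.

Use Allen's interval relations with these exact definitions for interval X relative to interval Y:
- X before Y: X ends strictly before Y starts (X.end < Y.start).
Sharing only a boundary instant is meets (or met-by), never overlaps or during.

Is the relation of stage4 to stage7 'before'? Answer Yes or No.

Yes

stage4 = [3, 36], stage7 = [64, 155].
Actual relation of stage4 to stage7: before.
Asked whether 'before' holds → Yes.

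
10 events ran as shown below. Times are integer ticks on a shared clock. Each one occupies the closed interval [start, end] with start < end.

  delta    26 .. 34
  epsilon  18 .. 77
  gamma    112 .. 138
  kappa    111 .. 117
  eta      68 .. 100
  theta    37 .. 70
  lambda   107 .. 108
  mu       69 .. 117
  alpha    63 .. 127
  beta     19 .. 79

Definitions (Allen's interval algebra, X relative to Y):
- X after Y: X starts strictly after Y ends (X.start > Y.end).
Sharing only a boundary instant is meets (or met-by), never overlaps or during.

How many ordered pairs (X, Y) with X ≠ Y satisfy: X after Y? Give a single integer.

21

Checking all 90 ordered pairs for relation 'after'; matching pairs in alphabetical order:
(alpha, delta): alpha after delta ✓
(eta, delta): eta after delta ✓
(gamma, beta): gamma after beta ✓
(gamma, delta): gamma after delta ✓
(gamma, epsilon): gamma after epsilon ✓
(gamma, eta): gamma after eta ✓
(gamma, lambda): gamma after lambda ✓
(gamma, theta): gamma after theta ✓
(kappa, beta): kappa after beta ✓
(kappa, delta): kappa after delta ✓
(kappa, epsilon): kappa after epsilon ✓
(kappa, eta): kappa after eta ✓
(kappa, lambda): kappa after lambda ✓
(kappa, theta): kappa after theta ✓
(lambda, beta): lambda after beta ✓
(lambda, delta): lambda after delta ✓
(lambda, epsilon): lambda after epsilon ✓
(lambda, eta): lambda after eta ✓
(lambda, theta): lambda after theta ✓
(mu, delta): mu after delta ✓
(theta, delta): theta after delta ✓
Count: 21.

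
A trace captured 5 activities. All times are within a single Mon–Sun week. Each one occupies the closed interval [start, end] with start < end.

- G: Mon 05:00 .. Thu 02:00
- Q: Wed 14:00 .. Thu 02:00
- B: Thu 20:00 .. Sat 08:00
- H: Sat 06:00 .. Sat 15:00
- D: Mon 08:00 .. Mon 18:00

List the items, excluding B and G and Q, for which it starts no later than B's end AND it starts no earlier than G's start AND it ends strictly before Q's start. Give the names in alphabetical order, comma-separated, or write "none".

D

Conditions: its start is no later than B's end (X.start <= Sat 08:00) AND its start is no earlier than G's start (X.start >= Mon 05:00) AND its end is strictly before Q's start (X.end < Wed 14:00).
D: start Mon 08:00 <= Sat 08:00? ✓; start Mon 08:00 >= Mon 05:00? ✓; end Mon 18:00 < Wed 14:00? ✓ → yes.
H: start Sat 06:00 <= Sat 08:00? ✓; start Sat 06:00 >= Mon 05:00? ✓; end Sat 15:00 < Wed 14:00? ✗ → no.
Result: D.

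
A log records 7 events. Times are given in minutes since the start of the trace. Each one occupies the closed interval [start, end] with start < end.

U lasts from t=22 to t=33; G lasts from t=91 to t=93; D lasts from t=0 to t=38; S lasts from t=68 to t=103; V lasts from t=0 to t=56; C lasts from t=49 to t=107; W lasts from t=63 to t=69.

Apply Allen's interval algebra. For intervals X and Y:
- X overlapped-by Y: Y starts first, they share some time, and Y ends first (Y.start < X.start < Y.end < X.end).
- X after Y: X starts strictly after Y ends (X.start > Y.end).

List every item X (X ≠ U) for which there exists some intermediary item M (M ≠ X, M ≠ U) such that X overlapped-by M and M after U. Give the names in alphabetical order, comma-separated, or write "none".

Target U = [t=22, t=33].
Intermediaries M with M after U: C, G, S, W.
Via C — items with X overlapped-by C: none.
Via G — items with X overlapped-by G: none.
Via S — items with X overlapped-by S: none.
Via W — items with X overlapped-by W: S.
Union: S.

S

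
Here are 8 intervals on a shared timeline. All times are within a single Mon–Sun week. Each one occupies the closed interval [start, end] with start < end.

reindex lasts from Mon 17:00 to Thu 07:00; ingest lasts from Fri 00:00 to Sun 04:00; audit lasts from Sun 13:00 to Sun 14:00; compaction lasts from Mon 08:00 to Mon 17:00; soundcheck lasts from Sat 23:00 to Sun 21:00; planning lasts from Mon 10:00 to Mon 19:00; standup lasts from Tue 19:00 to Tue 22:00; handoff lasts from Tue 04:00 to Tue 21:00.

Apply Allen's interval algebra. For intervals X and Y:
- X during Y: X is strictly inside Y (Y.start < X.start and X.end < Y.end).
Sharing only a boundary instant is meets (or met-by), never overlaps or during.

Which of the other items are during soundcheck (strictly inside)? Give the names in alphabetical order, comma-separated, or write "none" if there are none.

Target soundcheck = [Sat 23:00, Sun 21:00].
audit [Sun 13:00, Sun 14:00] → during → yes.
compaction [Mon 08:00, Mon 17:00] → before → no.
handoff [Tue 04:00, Tue 21:00] → before → no.
ingest [Fri 00:00, Sun 04:00] → overlaps → no.
planning [Mon 10:00, Mon 19:00] → before → no.
reindex [Mon 17:00, Thu 07:00] → before → no.
standup [Tue 19:00, Tue 22:00] → before → no.
Result: audit.

audit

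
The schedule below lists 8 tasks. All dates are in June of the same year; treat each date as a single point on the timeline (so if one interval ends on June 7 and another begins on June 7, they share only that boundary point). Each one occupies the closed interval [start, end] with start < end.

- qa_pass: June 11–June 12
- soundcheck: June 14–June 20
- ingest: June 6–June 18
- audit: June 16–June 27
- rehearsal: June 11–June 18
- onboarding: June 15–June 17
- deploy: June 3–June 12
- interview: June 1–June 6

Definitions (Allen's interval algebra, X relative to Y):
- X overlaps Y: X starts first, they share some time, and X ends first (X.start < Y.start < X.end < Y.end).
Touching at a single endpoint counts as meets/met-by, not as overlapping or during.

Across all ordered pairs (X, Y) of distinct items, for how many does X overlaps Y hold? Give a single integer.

Checking all 56 ordered pairs for relation 'overlaps'; matching pairs in alphabetical order:
(deploy, ingest): deploy overlaps ingest ✓
(deploy, rehearsal): deploy overlaps rehearsal ✓
(ingest, audit): ingest overlaps audit ✓
(ingest, soundcheck): ingest overlaps soundcheck ✓
(interview, deploy): interview overlaps deploy ✓
(onboarding, audit): onboarding overlaps audit ✓
(rehearsal, audit): rehearsal overlaps audit ✓
(rehearsal, soundcheck): rehearsal overlaps soundcheck ✓
(soundcheck, audit): soundcheck overlaps audit ✓
Count: 9.

9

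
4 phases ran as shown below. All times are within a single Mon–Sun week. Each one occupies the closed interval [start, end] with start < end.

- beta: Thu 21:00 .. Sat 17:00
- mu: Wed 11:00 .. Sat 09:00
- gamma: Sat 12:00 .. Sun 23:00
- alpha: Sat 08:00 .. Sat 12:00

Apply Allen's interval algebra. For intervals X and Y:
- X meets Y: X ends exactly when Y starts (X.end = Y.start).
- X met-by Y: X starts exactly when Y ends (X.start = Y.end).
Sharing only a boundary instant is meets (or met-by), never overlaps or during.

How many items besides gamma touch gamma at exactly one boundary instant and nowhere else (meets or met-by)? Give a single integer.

Target gamma = [Sat 12:00, Sun 23:00].
alpha [Sat 08:00, Sat 12:00] → meets → counts.
beta [Thu 21:00, Sat 17:00] → overlaps → no.
mu [Wed 11:00, Sat 09:00] → before → no.
Total: 1.

1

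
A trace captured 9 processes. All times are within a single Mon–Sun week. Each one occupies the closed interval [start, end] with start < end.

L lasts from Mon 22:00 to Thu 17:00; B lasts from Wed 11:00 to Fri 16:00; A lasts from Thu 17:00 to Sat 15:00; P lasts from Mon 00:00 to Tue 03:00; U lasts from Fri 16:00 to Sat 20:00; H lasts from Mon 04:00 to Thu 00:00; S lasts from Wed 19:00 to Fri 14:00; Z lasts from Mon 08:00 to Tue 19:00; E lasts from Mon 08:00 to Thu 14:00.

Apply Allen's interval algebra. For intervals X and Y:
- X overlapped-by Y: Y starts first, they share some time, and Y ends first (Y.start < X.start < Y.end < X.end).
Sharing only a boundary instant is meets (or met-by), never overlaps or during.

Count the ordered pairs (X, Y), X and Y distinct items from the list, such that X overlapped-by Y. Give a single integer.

17

Checking all 72 ordered pairs for relation 'overlapped-by'; matching pairs in alphabetical order:
(A, B): A overlapped-by B ✓
(A, S): A overlapped-by S ✓
(B, E): B overlapped-by E ✓
(B, H): B overlapped-by H ✓
(B, L): B overlapped-by L ✓
(E, H): E overlapped-by H ✓
(E, P): E overlapped-by P ✓
(H, P): H overlapped-by P ✓
(L, E): L overlapped-by E ✓
(L, H): L overlapped-by H ✓
(L, P): L overlapped-by P ✓
(L, Z): L overlapped-by Z ✓
(S, E): S overlapped-by E ✓
(S, H): S overlapped-by H ✓
(S, L): S overlapped-by L ✓
(U, A): U overlapped-by A ✓
(Z, P): Z overlapped-by P ✓
Count: 17.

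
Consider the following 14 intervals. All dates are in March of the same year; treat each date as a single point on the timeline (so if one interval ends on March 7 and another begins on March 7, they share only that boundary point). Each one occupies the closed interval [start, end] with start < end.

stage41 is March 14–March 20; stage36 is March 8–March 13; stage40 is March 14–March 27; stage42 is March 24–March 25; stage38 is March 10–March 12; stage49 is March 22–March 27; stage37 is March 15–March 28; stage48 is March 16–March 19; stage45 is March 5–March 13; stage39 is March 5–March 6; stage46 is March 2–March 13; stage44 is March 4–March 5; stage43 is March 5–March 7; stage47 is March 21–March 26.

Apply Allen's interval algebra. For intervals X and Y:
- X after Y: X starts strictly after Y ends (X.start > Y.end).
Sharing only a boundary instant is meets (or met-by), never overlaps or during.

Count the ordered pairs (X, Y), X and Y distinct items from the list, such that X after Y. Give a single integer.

61

Checking all 182 ordered pairs for relation 'after'; matching pairs in alphabetical order:
(stage36, stage39): stage36 after stage39 ✓
(stage36, stage43): stage36 after stage43 ✓
(stage36, stage44): stage36 after stage44 ✓
(stage37, stage36): stage37 after stage36 ✓
(stage37, stage38): stage37 after stage38 ✓
(stage37, stage39): stage37 after stage39 ✓
(stage37, stage43): stage37 after stage43 ✓
(stage37, stage44): stage37 after stage44 ✓
(stage37, stage45): stage37 after stage45 ✓
(stage37, stage46): stage37 after stage46 ✓
(stage38, stage39): stage38 after stage39 ✓
(stage38, stage43): stage38 after stage43 ✓
(stage38, stage44): stage38 after stage44 ✓
(stage40, stage36): stage40 after stage36 ✓
(stage40, stage38): stage40 after stage38 ✓
(stage40, stage39): stage40 after stage39 ✓
(stage40, stage43): stage40 after stage43 ✓
(stage40, stage44): stage40 after stage44 ✓
(stage40, stage45): stage40 after stage45 ✓
(stage40, stage46): stage40 after stage46 ✓
(stage41, stage36): stage41 after stage36 ✓
(stage41, stage38): stage41 after stage38 ✓
(stage41, stage39): stage41 after stage39 ✓
(stage41, stage43): stage41 after stage43 ✓
... plus 37 further pairs not listed.
Count: 61.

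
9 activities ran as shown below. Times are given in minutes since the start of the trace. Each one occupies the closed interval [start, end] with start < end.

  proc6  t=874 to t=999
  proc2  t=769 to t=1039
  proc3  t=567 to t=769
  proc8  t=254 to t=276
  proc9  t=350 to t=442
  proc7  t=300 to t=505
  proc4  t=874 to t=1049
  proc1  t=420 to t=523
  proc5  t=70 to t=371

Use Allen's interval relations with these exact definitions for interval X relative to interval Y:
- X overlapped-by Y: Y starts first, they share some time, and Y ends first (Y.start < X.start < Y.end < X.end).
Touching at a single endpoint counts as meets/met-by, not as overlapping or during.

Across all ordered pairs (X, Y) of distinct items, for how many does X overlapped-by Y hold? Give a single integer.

5

Checking all 72 ordered pairs for relation 'overlapped-by'; matching pairs in alphabetical order:
(proc1, proc7): proc1 overlapped-by proc7 ✓
(proc1, proc9): proc1 overlapped-by proc9 ✓
(proc4, proc2): proc4 overlapped-by proc2 ✓
(proc7, proc5): proc7 overlapped-by proc5 ✓
(proc9, proc5): proc9 overlapped-by proc5 ✓
Count: 5.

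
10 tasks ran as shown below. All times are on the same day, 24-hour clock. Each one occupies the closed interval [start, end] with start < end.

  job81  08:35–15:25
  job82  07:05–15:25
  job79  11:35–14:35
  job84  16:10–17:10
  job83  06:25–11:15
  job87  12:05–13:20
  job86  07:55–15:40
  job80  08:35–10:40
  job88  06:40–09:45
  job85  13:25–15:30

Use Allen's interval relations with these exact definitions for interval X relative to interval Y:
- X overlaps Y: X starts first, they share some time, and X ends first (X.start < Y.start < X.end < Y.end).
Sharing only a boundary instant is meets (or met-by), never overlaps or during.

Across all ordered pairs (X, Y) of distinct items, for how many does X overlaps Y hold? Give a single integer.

Checking all 90 ordered pairs for relation 'overlaps'; matching pairs in alphabetical order:
(job79, job85): job79 overlaps job85 ✓
(job81, job85): job81 overlaps job85 ✓
(job82, job85): job82 overlaps job85 ✓
(job82, job86): job82 overlaps job86 ✓
(job83, job81): job83 overlaps job81 ✓
(job83, job82): job83 overlaps job82 ✓
(job83, job86): job83 overlaps job86 ✓
(job88, job80): job88 overlaps job80 ✓
(job88, job81): job88 overlaps job81 ✓
(job88, job82): job88 overlaps job82 ✓
(job88, job86): job88 overlaps job86 ✓
Count: 11.

11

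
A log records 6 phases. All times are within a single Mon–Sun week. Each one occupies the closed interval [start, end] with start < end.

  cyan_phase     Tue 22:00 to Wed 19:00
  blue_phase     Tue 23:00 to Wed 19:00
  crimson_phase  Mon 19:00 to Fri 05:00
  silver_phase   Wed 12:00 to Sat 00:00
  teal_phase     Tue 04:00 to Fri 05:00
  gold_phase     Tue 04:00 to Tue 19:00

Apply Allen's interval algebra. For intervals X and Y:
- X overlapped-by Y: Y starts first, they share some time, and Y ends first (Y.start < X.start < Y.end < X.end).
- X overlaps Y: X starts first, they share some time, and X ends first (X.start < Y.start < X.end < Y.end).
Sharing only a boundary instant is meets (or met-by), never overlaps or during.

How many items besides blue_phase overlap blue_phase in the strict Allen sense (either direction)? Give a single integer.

1

Target blue_phase = [Tue 23:00, Wed 19:00].
crimson_phase [Mon 19:00, Fri 05:00] → contains → no.
cyan_phase [Tue 22:00, Wed 19:00] → finished-by → no.
gold_phase [Tue 04:00, Tue 19:00] → before → no.
silver_phase [Wed 12:00, Sat 00:00] → overlapped-by → counts.
teal_phase [Tue 04:00, Fri 05:00] → contains → no.
Total: 1.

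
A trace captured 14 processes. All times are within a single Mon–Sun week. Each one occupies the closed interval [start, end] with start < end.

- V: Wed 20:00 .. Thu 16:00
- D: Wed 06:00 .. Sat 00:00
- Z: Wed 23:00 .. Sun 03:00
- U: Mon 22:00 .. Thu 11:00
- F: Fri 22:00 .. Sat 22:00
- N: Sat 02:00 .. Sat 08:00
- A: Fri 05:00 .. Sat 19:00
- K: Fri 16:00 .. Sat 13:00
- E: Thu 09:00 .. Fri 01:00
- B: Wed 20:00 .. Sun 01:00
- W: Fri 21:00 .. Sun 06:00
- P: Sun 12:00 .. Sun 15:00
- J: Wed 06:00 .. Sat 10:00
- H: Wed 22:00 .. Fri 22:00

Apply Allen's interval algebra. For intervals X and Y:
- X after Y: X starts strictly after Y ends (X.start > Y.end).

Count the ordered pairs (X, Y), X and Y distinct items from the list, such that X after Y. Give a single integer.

Checking all 182 ordered pairs for relation 'after'; matching pairs in alphabetical order:
(A, E): A after E ✓
(A, U): A after U ✓
(A, V): A after V ✓
(F, E): F after E ✓
(F, U): F after U ✓
(F, V): F after V ✓
(K, E): K after E ✓
(K, U): K after U ✓
(K, V): K after V ✓
(N, D): N after D ✓
(N, E): N after E ✓
(N, H): N after H ✓
(N, U): N after U ✓
(N, V): N after V ✓
(P, A): P after A ✓
(P, B): P after B ✓
(P, D): P after D ✓
(P, E): P after E ✓
(P, F): P after F ✓
(P, H): P after H ✓
(P, J): P after J ✓
(P, K): P after K ✓
(P, N): P after N ✓
(P, U): P after U ✓
... plus 6 further pairs not listed.
Count: 30.

30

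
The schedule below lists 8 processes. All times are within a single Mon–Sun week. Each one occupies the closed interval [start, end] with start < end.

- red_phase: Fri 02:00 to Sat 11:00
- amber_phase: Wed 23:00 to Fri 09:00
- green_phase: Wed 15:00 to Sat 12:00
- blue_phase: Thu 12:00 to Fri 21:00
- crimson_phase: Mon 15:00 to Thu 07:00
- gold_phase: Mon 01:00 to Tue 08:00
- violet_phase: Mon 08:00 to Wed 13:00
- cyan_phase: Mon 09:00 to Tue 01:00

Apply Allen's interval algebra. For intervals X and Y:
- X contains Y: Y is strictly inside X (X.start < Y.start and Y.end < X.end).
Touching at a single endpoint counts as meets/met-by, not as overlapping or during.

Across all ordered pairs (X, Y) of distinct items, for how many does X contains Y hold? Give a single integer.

5

Checking all 56 ordered pairs for relation 'contains'; matching pairs in alphabetical order:
(gold_phase, cyan_phase): gold_phase contains cyan_phase ✓
(green_phase, amber_phase): green_phase contains amber_phase ✓
(green_phase, blue_phase): green_phase contains blue_phase ✓
(green_phase, red_phase): green_phase contains red_phase ✓
(violet_phase, cyan_phase): violet_phase contains cyan_phase ✓
Count: 5.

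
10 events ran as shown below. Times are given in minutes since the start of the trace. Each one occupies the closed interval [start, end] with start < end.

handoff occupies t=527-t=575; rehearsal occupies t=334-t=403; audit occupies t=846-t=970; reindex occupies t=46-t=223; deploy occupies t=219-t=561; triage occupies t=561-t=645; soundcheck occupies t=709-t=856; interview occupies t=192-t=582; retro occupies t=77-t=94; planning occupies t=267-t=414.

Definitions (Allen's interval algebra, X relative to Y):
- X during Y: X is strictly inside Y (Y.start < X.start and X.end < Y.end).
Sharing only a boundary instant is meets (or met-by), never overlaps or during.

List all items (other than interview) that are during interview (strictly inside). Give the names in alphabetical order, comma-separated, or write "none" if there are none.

deploy, handoff, planning, rehearsal

Target interview = [t=192, t=582].
audit [t=846, t=970] → after → no.
deploy [t=219, t=561] → during → yes.
handoff [t=527, t=575] → during → yes.
planning [t=267, t=414] → during → yes.
rehearsal [t=334, t=403] → during → yes.
reindex [t=46, t=223] → overlaps → no.
retro [t=77, t=94] → before → no.
soundcheck [t=709, t=856] → after → no.
triage [t=561, t=645] → overlapped-by → no.
Result: deploy, handoff, planning, rehearsal.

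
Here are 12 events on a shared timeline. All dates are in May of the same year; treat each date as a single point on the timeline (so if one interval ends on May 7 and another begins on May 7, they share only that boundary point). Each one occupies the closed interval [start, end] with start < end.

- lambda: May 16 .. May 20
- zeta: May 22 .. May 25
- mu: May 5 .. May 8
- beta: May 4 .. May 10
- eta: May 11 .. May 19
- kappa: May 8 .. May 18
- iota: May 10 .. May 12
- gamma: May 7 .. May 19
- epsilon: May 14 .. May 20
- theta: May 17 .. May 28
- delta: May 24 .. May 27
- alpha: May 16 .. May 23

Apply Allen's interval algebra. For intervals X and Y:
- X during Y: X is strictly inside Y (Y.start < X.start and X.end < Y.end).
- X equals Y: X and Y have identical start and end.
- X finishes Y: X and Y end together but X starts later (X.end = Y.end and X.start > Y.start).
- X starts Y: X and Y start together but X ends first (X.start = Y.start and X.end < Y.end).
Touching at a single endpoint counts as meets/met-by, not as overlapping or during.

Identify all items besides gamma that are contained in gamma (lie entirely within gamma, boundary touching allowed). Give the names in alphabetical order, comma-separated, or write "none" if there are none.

Target gamma = [May 7, May 19].
alpha [May 16, May 23] → overlapped-by → no.
beta [May 4, May 10] → overlaps → no.
delta [May 24, May 27] → after → no.
epsilon [May 14, May 20] → overlapped-by → no.
eta [May 11, May 19] → finishes → yes.
iota [May 10, May 12] → during → yes.
kappa [May 8, May 18] → during → yes.
lambda [May 16, May 20] → overlapped-by → no.
mu [May 5, May 8] → overlaps → no.
theta [May 17, May 28] → overlapped-by → no.
zeta [May 22, May 25] → after → no.
Result: eta, iota, kappa.

eta, iota, kappa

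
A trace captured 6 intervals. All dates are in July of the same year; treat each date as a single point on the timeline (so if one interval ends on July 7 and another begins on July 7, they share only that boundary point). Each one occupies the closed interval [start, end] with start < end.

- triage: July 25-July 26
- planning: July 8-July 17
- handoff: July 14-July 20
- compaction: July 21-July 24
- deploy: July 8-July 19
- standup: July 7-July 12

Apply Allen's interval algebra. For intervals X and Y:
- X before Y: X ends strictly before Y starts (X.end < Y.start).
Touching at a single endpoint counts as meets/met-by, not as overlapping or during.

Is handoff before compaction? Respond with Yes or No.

Yes

handoff = [July 14, July 20], compaction = [July 21, July 24].
Actual relation of handoff to compaction: before.
Asked whether 'before' holds → Yes.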